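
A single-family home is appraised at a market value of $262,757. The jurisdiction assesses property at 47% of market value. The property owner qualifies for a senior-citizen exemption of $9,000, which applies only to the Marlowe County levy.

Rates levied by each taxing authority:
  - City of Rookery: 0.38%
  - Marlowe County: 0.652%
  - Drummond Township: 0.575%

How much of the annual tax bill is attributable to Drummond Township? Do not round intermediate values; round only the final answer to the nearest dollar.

$710

Assessed value = $262,757 × 0.47 = $123,495.79
Drummond Township taxable value = $123,495.79 (exemption does not apply)
Drummond Township levy = $123,495.79 × 0.00575 = $710.1007925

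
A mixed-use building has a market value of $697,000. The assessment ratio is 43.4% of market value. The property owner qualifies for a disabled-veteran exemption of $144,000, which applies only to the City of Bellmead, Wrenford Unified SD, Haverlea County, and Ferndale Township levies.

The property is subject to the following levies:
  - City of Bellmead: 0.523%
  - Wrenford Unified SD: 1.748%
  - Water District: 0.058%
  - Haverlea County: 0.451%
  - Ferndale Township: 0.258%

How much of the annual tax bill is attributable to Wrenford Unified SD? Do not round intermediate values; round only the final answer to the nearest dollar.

$2,771

Assessed value = $697,000 × 0.434 = $302,498
Wrenford Unified SD taxable value = $302,498 − $144,000 = $158,498
Wrenford Unified SD levy = $158,498 × 0.01748 = $2,770.54504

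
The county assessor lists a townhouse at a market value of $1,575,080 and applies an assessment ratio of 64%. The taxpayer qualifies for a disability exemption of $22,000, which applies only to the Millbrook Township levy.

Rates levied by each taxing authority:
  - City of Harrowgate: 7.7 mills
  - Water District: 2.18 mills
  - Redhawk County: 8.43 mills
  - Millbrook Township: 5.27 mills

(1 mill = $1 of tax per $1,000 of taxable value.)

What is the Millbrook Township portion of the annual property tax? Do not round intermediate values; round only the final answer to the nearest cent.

Assessed value = $1,575,080 × 0.64 = $1,008,051.2
Millbrook Township taxable value = $1,008,051.2 − $22,000 = $986,051.2
Millbrook Township levy = $986,051.2 × 0.00527 = $5,196.489824

$5,196.49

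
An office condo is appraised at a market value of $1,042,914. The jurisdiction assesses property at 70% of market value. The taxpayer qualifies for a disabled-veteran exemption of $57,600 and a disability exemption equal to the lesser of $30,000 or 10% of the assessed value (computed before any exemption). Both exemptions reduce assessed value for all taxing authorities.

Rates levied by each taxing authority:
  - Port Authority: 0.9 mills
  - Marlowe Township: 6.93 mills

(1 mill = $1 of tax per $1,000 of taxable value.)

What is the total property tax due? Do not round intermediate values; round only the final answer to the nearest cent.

$5,030.30

Assessed value = $1,042,914 × 0.7 = $730,039.8
Disability exemption = min($30,000, 10% × $730,039.8) = min($30,000, $73,003.98) = $30,000 (dollar cap binds)
Taxable value = $730,039.8 − $57,600 − $30,000 = $642,439.8
Port Authority: $642,439.8 × 0.0009 = $578.19582
Marlowe Township: $642,439.8 × 0.00693 = $4,452.107814
Total = $5,030.303634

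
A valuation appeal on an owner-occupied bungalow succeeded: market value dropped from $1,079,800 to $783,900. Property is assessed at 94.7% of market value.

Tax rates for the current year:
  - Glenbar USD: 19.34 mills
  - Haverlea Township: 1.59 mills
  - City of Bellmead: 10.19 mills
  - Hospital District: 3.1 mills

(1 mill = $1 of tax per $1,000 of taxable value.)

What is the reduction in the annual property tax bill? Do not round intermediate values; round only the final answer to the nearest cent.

Old assessed value = $1,079,800 × 0.947 = $1,022,570.6
New assessed value = $783,900 × 0.947 = $742,353.3
Combined rate = 0.01934 + 0.00159 + 0.01019 + 0.0031 = 0.03422
Old tax = $1,022,570.6 × 0.03422 = $34,992.365932
New tax = $742,353.3 × 0.03422 = $25,403.329926
Reduction = $34,992.365932 − $25,403.329926 = $9,589.036006

$9,589.04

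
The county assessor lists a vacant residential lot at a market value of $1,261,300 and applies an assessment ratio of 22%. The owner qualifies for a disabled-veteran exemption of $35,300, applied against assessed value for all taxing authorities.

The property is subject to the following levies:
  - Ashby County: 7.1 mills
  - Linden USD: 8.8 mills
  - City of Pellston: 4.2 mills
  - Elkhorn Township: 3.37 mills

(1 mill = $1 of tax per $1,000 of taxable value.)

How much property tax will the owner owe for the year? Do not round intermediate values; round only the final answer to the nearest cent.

$5,684.11

Assessed value = $1,261,300 × 0.22 = $277,486
Taxable value = $277,486 − $35,300 = $242,186
Ashby County: $242,186 × 0.0071 = $1,719.5206
Linden USD: $242,186 × 0.0088 = $2,131.2368
City of Pellston: $242,186 × 0.0042 = $1,017.1812
Elkhorn Township: $242,186 × 0.00337 = $816.16682
Total = $1,719.5206 + $2,131.2368 + $1,017.1812 + $816.16682 = $5,684.10542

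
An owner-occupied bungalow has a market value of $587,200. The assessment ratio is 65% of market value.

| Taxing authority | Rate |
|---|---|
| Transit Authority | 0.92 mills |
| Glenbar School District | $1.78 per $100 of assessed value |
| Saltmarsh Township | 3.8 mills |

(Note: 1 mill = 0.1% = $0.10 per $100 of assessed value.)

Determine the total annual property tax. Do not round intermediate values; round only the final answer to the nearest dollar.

Assessed value = $587,200 × 0.65 = $381,680
Transit Authority: $381,680 × 0.00092 = $351.1456
Glenbar School District: $381,680 × 0.0178 = $6,793.904
Saltmarsh Township: $381,680 × 0.0038 = $1,450.384
Total = $8,595.4336

$8,595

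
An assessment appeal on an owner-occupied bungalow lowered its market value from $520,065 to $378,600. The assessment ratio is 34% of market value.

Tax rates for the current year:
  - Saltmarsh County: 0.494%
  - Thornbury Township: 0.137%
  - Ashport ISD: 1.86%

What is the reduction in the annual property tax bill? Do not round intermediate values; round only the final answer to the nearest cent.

Old assessed value = $520,065 × 0.34 = $176,822.1
New assessed value = $378,600 × 0.34 = $128,724
Combined rate = 0.00494 + 0.00137 + 0.0186 = 0.02491
Old tax = $176,822.1 × 0.02491 = $4,404.638511
New tax = $128,724 × 0.02491 = $3,206.51484
Reduction = $4,404.638511 − $3,206.51484 = $1,198.123671

$1,198.12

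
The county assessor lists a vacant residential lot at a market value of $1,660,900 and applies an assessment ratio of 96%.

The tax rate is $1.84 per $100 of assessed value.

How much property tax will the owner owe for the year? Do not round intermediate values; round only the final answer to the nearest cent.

Assessed value = $1,660,900 × 0.96 = $1,594,464
Tax = $1,594,464 × 0.0184 = $29,338.1376

$29,338.14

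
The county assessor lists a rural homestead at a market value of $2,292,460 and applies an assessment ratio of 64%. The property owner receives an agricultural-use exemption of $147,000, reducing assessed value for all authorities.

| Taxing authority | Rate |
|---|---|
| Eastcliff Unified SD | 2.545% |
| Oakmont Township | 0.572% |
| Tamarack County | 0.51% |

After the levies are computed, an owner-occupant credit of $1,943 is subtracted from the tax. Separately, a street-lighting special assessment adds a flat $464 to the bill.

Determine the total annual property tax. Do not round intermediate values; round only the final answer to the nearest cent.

Assessed value = $2,292,460 × 0.64 = $1,467,174.4
Taxable value = $1,467,174.4 − $147,000 = $1,320,174.4
Eastcliff Unified SD: $1,320,174.4 × 0.02545 = $33,598.43848
Oakmont Township: $1,320,174.4 × 0.00572 = $7,551.397568
Tamarack County: $1,320,174.4 × 0.0051 = $6,732.88944
Levies subtotal = $47,882.725488
After credit = $47,882.725488 − $1,943 = $45,939.725488
Total = $45,939.725488 + $464 = $46,403.725488

$46,403.73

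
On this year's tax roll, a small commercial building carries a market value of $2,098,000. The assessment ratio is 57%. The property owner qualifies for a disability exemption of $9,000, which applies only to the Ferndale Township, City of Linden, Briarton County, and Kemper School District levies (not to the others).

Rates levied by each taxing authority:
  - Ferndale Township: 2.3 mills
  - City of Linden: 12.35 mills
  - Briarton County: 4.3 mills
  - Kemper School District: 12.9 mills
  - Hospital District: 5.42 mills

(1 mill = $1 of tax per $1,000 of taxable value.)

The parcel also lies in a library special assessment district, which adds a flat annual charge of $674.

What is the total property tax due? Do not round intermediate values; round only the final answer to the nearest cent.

$44,957.05

Assessed value = $2,098,000 × 0.57 = $1,195,860
Ferndale Township: ($1,195,860 − $9,000) × 0.0023 = $1,186,860 × 0.0023 = $2,729.778
City of Linden: ($1,195,860 − $9,000) × 0.01235 = $1,186,860 × 0.01235 = $14,657.721
Briarton County: ($1,195,860 − $9,000) × 0.0043 = $1,186,860 × 0.0043 = $5,103.498
Kemper School District: ($1,195,860 − $9,000) × 0.0129 = $1,186,860 × 0.0129 = $15,310.494
Hospital District: $1,195,860 × 0.00542 = $6,481.5612
Levies subtotal = $44,283.0522
Total = $44,283.0522 + $674 = $44,957.0522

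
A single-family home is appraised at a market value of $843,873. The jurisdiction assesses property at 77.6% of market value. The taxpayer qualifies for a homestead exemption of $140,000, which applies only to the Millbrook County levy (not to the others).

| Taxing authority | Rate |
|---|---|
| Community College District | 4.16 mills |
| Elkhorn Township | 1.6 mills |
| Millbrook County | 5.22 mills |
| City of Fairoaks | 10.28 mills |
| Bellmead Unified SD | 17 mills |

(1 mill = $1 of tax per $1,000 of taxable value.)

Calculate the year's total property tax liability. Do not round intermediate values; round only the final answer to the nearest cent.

Assessed value = $843,873 × 0.776 = $654,845.448
Community College District: $654,845.448 × 0.00416 = $2,724.15706368
Elkhorn Township: $654,845.448 × 0.0016 = $1,047.7527168
Millbrook County: ($654,845.448 − $140,000) × 0.00522 = $514,845.448 × 0.00522 = $2,687.49323856
City of Fairoaks: $654,845.448 × 0.01028 = $6,731.81120544
Bellmead Unified SD: $654,845.448 × 0.017 = $11,132.372616
Total = $24,323.58684048

$24,323.59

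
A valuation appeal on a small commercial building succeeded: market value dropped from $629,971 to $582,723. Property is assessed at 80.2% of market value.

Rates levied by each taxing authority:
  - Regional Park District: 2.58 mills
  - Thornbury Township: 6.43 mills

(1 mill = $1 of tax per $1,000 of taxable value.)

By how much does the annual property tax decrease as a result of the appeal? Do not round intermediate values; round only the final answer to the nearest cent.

Old assessed value = $629,971 × 0.802 = $505,236.742
New assessed value = $582,723 × 0.802 = $467,343.846
Combined rate = 0.00258 + 0.00643 = 0.00901
Old tax = $505,236.742 × 0.00901 = $4,552.18304542
New tax = $467,343.846 × 0.00901 = $4,210.76805246
Reduction = $4,552.18304542 − $4,210.76805246 = $341.41499296

$341.41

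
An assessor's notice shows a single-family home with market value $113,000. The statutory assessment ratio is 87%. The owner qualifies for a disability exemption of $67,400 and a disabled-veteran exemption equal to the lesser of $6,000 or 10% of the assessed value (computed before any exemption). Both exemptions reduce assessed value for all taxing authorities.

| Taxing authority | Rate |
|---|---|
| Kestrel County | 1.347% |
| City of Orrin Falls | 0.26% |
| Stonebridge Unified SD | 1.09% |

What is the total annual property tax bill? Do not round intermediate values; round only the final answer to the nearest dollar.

$672

Assessed value = $113,000 × 0.87 = $98,310
Disabled-veteran exemption = min($6,000, 10% × $98,310) = min($6,000, $9,831) = $6,000 (dollar cap binds)
Taxable value = $98,310 − $67,400 − $6,000 = $24,910
Kestrel County: $24,910 × 0.01347 = $335.5377
City of Orrin Falls: $24,910 × 0.0026 = $64.766
Stonebridge Unified SD: $24,910 × 0.0109 = $271.519
Total = $671.8227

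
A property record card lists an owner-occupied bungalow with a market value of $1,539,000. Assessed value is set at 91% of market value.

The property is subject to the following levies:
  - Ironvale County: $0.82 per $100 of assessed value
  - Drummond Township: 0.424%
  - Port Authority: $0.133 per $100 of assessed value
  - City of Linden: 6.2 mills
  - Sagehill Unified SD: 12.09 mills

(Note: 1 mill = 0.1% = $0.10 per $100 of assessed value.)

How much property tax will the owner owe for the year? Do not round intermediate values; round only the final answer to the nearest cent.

$44,899.71

Assessed value = $1,539,000 × 0.91 = $1,400,490
Ironvale County: $1,400,490 × 0.0082 = $11,484.018
Drummond Township: $1,400,490 × 0.00424 = $5,938.0776
Port Authority: $1,400,490 × 0.00133 = $1,862.6517
City of Linden: $1,400,490 × 0.0062 = $8,683.038
Sagehill Unified SD: $1,400,490 × 0.01209 = $16,931.9241
Total = $44,899.7094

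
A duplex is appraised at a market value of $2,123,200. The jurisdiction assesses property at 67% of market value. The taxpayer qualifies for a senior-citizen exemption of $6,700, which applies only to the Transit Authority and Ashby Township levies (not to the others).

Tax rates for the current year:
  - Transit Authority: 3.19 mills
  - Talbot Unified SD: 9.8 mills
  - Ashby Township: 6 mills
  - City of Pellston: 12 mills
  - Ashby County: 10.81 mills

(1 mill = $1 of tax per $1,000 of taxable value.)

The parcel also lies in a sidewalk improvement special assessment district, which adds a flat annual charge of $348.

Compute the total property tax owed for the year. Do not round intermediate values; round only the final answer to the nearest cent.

Assessed value = $2,123,200 × 0.67 = $1,422,544
Transit Authority: ($1,422,544 − $6,700) × 0.00319 = $1,415,844 × 0.00319 = $4,516.54236
Talbot Unified SD: $1,422,544 × 0.0098 = $13,940.9312
Ashby Township: ($1,422,544 − $6,700) × 0.006 = $1,415,844 × 0.006 = $8,495.064
City of Pellston: $1,422,544 × 0.012 = $17,070.528
Ashby County: $1,422,544 × 0.01081 = $15,377.70064
Levies subtotal = $59,400.7662
Total = $59,400.7662 + $348 = $59,748.7662

$59,748.77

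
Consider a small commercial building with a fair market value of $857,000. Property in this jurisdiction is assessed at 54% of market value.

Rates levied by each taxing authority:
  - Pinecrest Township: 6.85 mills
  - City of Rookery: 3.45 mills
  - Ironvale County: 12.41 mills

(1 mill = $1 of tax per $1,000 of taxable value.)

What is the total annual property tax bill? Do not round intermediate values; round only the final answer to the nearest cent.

$10,509.73

Assessed value = $857,000 × 0.54 = $462,780
Pinecrest Township: $462,780 × 0.00685 = $3,170.043
City of Rookery: $462,780 × 0.00345 = $1,596.591
Ironvale County: $462,780 × 0.01241 = $5,743.0998
Total = $3,170.043 + $1,596.591 + $5,743.0998 = $10,509.7338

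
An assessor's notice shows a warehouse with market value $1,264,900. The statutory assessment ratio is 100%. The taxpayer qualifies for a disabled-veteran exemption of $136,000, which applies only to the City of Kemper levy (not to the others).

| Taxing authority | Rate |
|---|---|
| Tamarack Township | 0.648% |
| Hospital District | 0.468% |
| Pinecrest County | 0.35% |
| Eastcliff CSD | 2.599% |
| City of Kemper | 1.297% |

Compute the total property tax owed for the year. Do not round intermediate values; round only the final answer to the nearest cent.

$66,060.02

Assessed value = $1,264,900 × 1 = $1,264,900
Tamarack Township: $1,264,900 × 0.00648 = $8,196.552
Hospital District: $1,264,900 × 0.00468 = $5,919.732
Pinecrest County: $1,264,900 × 0.0035 = $4,427.15
Eastcliff CSD: $1,264,900 × 0.02599 = $32,874.751
City of Kemper: ($1,264,900 − $136,000) × 0.01297 = $1,128,900 × 0.01297 = $14,641.833
Total = $66,060.018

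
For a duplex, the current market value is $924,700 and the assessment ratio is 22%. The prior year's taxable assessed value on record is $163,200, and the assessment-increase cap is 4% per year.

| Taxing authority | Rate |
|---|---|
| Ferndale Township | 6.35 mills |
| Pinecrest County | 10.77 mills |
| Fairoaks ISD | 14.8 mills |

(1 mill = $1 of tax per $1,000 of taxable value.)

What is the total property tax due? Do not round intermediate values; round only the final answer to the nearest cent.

$5,417.72

Uncapped assessed value = $924,700 × 0.22 = $203,434
Cap limit = $163,200 × 1.04 = $169,728
Taxable assessed value = min($203,434, $169,728) = $169,728 (cap binds)
Ferndale Township: $169,728 × 0.00635 = $1,077.7728
Pinecrest County: $169,728 × 0.01077 = $1,827.97056
Fairoaks ISD: $169,728 × 0.0148 = $2,511.9744
Total = $5,417.71776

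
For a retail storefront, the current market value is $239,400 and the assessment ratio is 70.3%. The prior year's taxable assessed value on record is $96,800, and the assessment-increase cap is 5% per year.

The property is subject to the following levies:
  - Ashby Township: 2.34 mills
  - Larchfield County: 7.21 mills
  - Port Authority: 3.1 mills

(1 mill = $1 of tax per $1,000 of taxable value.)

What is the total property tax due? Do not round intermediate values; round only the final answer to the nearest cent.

$1,285.75

Uncapped assessed value = $239,400 × 0.703 = $168,298.2
Cap limit = $96,800 × 1.05 = $101,640
Taxable assessed value = min($168,298.2, $101,640) = $101,640 (cap binds)
Ashby Township: $101,640 × 0.00234 = $237.8376
Larchfield County: $101,640 × 0.00721 = $732.8244
Port Authority: $101,640 × 0.0031 = $315.084
Total = $1,285.746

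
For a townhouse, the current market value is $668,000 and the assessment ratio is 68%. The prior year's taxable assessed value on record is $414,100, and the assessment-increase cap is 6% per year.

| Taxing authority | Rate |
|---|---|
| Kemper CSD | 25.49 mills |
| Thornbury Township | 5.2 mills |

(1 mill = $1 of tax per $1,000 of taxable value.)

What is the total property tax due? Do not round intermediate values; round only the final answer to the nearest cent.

Uncapped assessed value = $668,000 × 0.68 = $454,240
Cap limit = $414,100 × 1.06 = $438,946
Taxable assessed value = min($454,240, $438,946) = $438,946 (cap binds)
Kemper CSD: $438,946 × 0.02549 = $11,188.73354
Thornbury Township: $438,946 × 0.0052 = $2,282.5192
Total = $13,471.25274

$13,471.25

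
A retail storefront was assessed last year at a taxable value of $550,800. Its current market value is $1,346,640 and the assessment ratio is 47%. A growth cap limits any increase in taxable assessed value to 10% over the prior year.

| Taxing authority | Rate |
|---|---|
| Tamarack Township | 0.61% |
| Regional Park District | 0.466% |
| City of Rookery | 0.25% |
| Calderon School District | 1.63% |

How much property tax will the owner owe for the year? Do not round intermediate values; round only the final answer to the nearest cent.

Uncapped assessed value = $1,346,640 × 0.47 = $632,920.8
Cap limit = $550,800 × 1.1 = $605,880
Taxable assessed value = min($632,920.8, $605,880) = $605,880 (cap binds)
Tamarack Township: $605,880 × 0.0061 = $3,695.868
Regional Park District: $605,880 × 0.00466 = $2,823.4008
City of Rookery: $605,880 × 0.0025 = $1,514.7
Calderon School District: $605,880 × 0.0163 = $9,875.844
Total = $17,909.8128

$17,909.81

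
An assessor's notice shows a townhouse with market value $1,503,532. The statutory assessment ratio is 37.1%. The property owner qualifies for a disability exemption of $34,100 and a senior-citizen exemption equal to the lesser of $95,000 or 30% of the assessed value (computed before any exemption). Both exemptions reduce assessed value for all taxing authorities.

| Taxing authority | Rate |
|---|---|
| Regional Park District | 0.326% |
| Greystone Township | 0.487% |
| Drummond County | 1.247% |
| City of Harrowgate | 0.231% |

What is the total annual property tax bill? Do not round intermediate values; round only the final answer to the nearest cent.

Assessed value = $1,503,532 × 0.371 = $557,810.372
Senior-citizen exemption = min($95,000, 30% × $557,810.372) = min($95,000, $167,343.1116) = $95,000 (dollar cap binds)
Taxable value = $557,810.372 − $34,100 − $95,000 = $428,710.372
Regional Park District: $428,710.372 × 0.00326 = $1,397.59581272
Greystone Township: $428,710.372 × 0.00487 = $2,087.81951164
Drummond County: $428,710.372 × 0.01247 = $5,346.01833884
City of Harrowgate: $428,710.372 × 0.00231 = $990.32095932
Total = $9,821.75462252

$9,821.75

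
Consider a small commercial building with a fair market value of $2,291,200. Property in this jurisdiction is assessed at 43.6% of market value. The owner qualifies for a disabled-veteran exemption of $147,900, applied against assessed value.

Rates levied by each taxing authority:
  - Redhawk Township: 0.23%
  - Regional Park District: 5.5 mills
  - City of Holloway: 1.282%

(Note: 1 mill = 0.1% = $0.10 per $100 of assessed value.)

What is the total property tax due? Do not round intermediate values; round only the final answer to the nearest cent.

Assessed value = $2,291,200 × 0.436 = $998,963.2
Taxable value = $998,963.2 − $147,900 = $851,063.2
Redhawk Township: $851,063.2 × 0.0023 = $1,957.44536
Regional Park District: $851,063.2 × 0.0055 = $4,680.8476
City of Holloway: $851,063.2 × 0.01282 = $10,910.630224
Total = $17,548.923184

$17,548.92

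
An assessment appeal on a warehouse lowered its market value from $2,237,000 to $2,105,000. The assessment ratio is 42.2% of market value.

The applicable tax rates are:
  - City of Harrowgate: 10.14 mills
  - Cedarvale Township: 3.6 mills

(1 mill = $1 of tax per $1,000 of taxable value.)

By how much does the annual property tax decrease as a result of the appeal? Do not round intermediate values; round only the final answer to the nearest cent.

$765.37

Old assessed value = $2,237,000 × 0.422 = $944,014
New assessed value = $2,105,000 × 0.422 = $888,310
Combined rate = 0.01014 + 0.0036 = 0.01374
Old tax = $944,014 × 0.01374 = $12,970.75236
New tax = $888,310 × 0.01374 = $12,205.3794
Reduction = $12,970.75236 − $12,205.3794 = $765.37296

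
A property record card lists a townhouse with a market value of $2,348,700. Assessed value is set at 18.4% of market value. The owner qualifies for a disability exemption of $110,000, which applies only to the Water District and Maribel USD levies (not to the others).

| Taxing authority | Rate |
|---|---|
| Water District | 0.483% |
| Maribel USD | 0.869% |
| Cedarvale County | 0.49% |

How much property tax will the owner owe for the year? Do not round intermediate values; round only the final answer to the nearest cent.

Assessed value = $2,348,700 × 0.184 = $432,160.8
Water District: ($432,160.8 − $110,000) × 0.00483 = $322,160.8 × 0.00483 = $1,556.036664
Maribel USD: ($432,160.8 − $110,000) × 0.00869 = $322,160.8 × 0.00869 = $2,799.577352
Cedarvale County: $432,160.8 × 0.0049 = $2,117.58792
Total = $6,473.201936

$6,473.20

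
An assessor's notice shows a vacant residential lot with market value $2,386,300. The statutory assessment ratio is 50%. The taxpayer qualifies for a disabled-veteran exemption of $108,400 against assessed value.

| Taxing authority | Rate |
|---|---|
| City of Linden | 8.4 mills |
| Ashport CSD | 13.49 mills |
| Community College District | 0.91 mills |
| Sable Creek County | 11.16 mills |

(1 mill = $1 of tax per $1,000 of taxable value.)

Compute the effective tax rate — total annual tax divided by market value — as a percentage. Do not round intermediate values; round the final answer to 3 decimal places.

1.544%

Assessed value = $2,386,300 × 0.5 = $1,193,150
Taxable value = $1,193,150 − $108,400 = $1,084,750
City of Linden: $1,084,750 × 0.0084 = $9,111.9
Ashport CSD: $1,084,750 × 0.01349 = $14,633.2775
Community College District: $1,084,750 × 0.00091 = $987.1225
Sable Creek County: $1,084,750 × 0.01116 = $12,105.81
Total tax = $36,838.11
Effective rate = $36,838.11 ÷ $2,386,300 = 1.544% of market value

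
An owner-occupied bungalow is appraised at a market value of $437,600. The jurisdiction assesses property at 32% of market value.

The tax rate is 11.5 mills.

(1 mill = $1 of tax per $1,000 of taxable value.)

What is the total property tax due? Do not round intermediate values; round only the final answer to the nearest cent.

$1,610.37

Assessed value = $437,600 × 0.32 = $140,032
Tax = $140,032 × 0.0115 = $1,610.368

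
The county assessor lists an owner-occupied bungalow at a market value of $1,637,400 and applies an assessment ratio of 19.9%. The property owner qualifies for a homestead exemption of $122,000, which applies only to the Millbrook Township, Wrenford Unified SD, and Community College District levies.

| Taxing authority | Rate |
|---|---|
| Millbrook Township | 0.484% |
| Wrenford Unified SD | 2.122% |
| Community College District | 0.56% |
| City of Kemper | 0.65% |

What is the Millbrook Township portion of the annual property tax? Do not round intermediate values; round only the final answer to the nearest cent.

$986.60

Assessed value = $1,637,400 × 0.199 = $325,842.6
Millbrook Township taxable value = $325,842.6 − $122,000 = $203,842.6
Millbrook Township levy = $203,842.6 × 0.00484 = $986.598184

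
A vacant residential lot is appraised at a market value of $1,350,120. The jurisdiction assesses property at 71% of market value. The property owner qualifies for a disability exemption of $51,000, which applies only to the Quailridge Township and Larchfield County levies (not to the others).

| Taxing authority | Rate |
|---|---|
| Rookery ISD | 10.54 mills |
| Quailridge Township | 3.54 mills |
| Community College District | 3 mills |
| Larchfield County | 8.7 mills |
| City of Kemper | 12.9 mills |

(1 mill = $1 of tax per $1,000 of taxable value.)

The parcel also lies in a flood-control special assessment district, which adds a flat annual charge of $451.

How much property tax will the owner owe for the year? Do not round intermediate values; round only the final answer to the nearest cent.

$36,904.84

Assessed value = $1,350,120 × 0.71 = $958,585.2
Rookery ISD: $958,585.2 × 0.01054 = $10,103.488008
Quailridge Township: ($958,585.2 − $51,000) × 0.00354 = $907,585.2 × 0.00354 = $3,212.851608
Community College District: $958,585.2 × 0.003 = $2,875.7556
Larchfield County: ($958,585.2 − $51,000) × 0.0087 = $907,585.2 × 0.0087 = $7,895.99124
City of Kemper: $958,585.2 × 0.0129 = $12,365.74908
Levies subtotal = $36,453.835536
Total = $36,453.835536 + $451 = $36,904.835536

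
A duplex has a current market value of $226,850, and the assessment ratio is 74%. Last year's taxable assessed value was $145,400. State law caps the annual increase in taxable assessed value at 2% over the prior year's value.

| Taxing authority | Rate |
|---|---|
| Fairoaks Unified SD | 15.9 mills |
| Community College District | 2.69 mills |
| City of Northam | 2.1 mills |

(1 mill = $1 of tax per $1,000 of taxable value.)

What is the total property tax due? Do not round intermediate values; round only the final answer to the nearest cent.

Uncapped assessed value = $226,850 × 0.74 = $167,869
Cap limit = $145,400 × 1.02 = $148,308
Taxable assessed value = min($167,869, $148,308) = $148,308 (cap binds)
Fairoaks Unified SD: $148,308 × 0.0159 = $2,358.0972
Community College District: $148,308 × 0.00269 = $398.94852
City of Northam: $148,308 × 0.0021 = $311.4468
Total = $3,068.49252

$3,068.49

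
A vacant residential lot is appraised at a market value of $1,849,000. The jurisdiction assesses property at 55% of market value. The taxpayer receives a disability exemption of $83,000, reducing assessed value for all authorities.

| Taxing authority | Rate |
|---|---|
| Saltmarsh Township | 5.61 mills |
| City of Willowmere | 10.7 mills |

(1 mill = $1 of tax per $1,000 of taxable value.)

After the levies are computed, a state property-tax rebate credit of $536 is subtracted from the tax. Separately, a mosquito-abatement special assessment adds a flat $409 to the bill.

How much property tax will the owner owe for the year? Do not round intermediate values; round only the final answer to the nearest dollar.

$15,106

Assessed value = $1,849,000 × 0.55 = $1,016,950
Taxable value = $1,016,950 − $83,000 = $933,950
Saltmarsh Township: $933,950 × 0.00561 = $5,239.4595
City of Willowmere: $933,950 × 0.0107 = $9,993.265
Levies subtotal = $15,232.7245
After credit = $15,232.7245 − $536 = $14,696.7245
Total = $14,696.7245 + $409 = $15,105.7245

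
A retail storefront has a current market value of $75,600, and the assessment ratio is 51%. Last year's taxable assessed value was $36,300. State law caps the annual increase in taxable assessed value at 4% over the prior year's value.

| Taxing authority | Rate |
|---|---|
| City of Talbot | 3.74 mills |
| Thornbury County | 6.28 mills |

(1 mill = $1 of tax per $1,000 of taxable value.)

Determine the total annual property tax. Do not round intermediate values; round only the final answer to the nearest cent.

$378.28

Uncapped assessed value = $75,600 × 0.51 = $38,556
Cap limit = $36,300 × 1.04 = $37,752
Taxable assessed value = min($38,556, $37,752) = $37,752 (cap binds)
City of Talbot: $37,752 × 0.00374 = $141.19248
Thornbury County: $37,752 × 0.00628 = $237.08256
Total = $378.27504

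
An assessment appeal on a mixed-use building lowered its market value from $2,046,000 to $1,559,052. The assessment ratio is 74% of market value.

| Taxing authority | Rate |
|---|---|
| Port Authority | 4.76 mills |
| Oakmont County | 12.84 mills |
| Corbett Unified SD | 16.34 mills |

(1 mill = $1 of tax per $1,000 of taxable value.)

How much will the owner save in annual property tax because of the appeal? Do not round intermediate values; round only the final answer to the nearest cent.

Old assessed value = $2,046,000 × 0.74 = $1,514,040
New assessed value = $1,559,052 × 0.74 = $1,153,698.48
Combined rate = 0.00476 + 0.01284 + 0.01634 = 0.03394
Old tax = $1,514,040 × 0.03394 = $51,386.5176
New tax = $1,153,698.48 × 0.03394 = $39,156.5264112
Reduction = $51,386.5176 − $39,156.5264112 = $12,229.9911888

$12,229.99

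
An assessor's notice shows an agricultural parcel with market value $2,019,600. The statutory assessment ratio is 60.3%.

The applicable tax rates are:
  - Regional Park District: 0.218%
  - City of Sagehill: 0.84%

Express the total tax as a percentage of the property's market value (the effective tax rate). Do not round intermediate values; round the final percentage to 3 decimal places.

0.638%

Assessed value = $2,019,600 × 0.603 = $1,217,818.8
Regional Park District: $1,217,818.8 × 0.00218 = $2,654.844984
City of Sagehill: $1,217,818.8 × 0.0084 = $10,229.67792
Total tax = $12,884.522904
Effective rate = $12,884.522904 ÷ $2,019,600 = 0.638% of market value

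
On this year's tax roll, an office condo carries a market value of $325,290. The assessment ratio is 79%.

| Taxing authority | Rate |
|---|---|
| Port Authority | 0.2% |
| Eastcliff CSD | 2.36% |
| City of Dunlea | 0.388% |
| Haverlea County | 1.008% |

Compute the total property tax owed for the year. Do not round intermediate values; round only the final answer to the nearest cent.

$10,166.09

Assessed value = $325,290 × 0.79 = $256,979.1
Port Authority: $256,979.1 × 0.002 = $513.9582
Eastcliff CSD: $256,979.1 × 0.0236 = $6,064.70676
City of Dunlea: $256,979.1 × 0.00388 = $997.078908
Haverlea County: $256,979.1 × 0.01008 = $2,590.349328
Total = $513.9582 + $6,064.70676 + $997.078908 + $2,590.349328 = $10,166.093196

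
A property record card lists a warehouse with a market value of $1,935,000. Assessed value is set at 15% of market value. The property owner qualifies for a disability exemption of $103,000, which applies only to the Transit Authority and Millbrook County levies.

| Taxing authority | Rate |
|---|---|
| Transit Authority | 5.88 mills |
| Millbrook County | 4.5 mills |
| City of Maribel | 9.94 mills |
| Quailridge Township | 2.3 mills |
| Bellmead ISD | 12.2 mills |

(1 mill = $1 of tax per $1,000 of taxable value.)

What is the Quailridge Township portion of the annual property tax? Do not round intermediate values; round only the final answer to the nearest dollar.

Assessed value = $1,935,000 × 0.15 = $290,250
Quailridge Township taxable value = $290,250 (exemption does not apply)
Quailridge Township levy = $290,250 × 0.0023 = $667.575

$668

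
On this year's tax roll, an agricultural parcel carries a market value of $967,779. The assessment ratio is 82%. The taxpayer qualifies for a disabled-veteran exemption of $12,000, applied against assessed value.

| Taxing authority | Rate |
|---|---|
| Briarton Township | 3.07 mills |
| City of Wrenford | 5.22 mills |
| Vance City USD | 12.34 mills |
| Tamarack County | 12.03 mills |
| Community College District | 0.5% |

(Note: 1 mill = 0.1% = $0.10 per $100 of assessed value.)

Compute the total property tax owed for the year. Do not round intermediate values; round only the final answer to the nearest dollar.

Assessed value = $967,779 × 0.82 = $793,578.78
Taxable value = $793,578.78 − $12,000 = $781,578.78
Briarton Township: $781,578.78 × 0.00307 = $2,399.4468546
City of Wrenford: $781,578.78 × 0.00522 = $4,079.8412316
Vance City USD: $781,578.78 × 0.01234 = $9,644.6821452
Tamarack County: $781,578.78 × 0.01203 = $9,402.3927234
Community College District: $781,578.78 × 0.005 = $3,907.8939
Total = $29,434.2568548

$29,434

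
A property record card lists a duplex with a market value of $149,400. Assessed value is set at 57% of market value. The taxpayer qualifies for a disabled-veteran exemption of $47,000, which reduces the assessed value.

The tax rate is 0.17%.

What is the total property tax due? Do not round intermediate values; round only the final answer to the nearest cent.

Assessed value = $149,400 × 0.57 = $85,158
Taxable value = $85,158 − $47,000 = $38,158
Tax = $38,158 × 0.0017 = $64.8686

$64.87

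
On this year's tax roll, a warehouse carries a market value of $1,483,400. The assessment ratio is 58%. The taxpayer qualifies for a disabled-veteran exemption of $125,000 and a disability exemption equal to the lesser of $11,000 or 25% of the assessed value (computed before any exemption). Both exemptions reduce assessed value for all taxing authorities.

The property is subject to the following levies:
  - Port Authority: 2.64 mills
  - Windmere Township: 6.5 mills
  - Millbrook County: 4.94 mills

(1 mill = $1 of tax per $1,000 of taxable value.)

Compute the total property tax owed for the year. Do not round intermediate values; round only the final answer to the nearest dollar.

Assessed value = $1,483,400 × 0.58 = $860,372
Disability exemption = min($11,000, 25% × $860,372) = min($11,000, $215,093) = $11,000 (dollar cap binds)
Taxable value = $860,372 − $125,000 − $11,000 = $724,372
Port Authority: $724,372 × 0.00264 = $1,912.34208
Windmere Township: $724,372 × 0.0065 = $4,708.418
Millbrook County: $724,372 × 0.00494 = $3,578.39768
Total = $10,199.15776

$10,199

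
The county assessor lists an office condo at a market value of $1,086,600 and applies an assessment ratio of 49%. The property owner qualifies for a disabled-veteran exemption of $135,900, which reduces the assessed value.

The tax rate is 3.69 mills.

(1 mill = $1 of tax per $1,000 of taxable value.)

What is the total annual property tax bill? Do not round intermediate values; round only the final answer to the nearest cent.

$1,463.21

Assessed value = $1,086,600 × 0.49 = $532,434
Taxable value = $532,434 − $135,900 = $396,534
Tax = $396,534 × 0.00369 = $1,463.21046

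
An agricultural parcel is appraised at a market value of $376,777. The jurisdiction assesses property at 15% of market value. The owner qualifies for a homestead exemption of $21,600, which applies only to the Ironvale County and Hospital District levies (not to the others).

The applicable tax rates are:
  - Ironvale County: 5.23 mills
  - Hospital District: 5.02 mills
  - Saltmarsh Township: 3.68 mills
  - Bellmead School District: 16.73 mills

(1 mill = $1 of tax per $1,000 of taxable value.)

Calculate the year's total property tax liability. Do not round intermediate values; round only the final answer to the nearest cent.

Assessed value = $376,777 × 0.15 = $56,516.55
Ironvale County: ($56,516.55 − $21,600) × 0.00523 = $34,916.55 × 0.00523 = $182.6135565
Hospital District: ($56,516.55 − $21,600) × 0.00502 = $34,916.55 × 0.00502 = $175.281081
Saltmarsh Township: $56,516.55 × 0.00368 = $207.980904
Bellmead School District: $56,516.55 × 0.01673 = $945.5218815
Total = $1,511.397423

$1,511.40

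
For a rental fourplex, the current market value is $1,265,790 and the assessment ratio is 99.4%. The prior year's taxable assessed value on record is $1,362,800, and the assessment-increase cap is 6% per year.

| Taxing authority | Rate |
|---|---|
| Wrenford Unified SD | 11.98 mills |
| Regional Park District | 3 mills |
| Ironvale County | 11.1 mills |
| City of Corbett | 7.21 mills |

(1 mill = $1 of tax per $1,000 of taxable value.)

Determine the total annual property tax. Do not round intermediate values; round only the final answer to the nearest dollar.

Uncapped assessed value = $1,265,790 × 0.994 = $1,258,195.26
Cap limit = $1,362,800 × 1.06 = $1,444,568
Taxable assessed value = min($1,258,195.26, $1,444,568) = $1,258,195.26 (cap does not bind)
Wrenford Unified SD: $1,258,195.26 × 0.01198 = $15,073.1792148
Regional Park District: $1,258,195.26 × 0.003 = $3,774.58578
Ironvale County: $1,258,195.26 × 0.0111 = $13,965.967386
City of Corbett: $1,258,195.26 × 0.00721 = $9,071.5878246
Total = $41,885.3202054

$41,885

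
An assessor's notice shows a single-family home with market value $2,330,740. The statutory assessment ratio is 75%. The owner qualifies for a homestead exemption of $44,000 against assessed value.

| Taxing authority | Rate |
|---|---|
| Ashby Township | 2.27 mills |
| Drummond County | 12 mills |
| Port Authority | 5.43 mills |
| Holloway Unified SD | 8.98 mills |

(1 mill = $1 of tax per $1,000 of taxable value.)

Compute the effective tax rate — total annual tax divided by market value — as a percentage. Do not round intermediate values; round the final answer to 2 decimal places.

2.10%

Assessed value = $2,330,740 × 0.75 = $1,748,055
Taxable value = $1,748,055 − $44,000 = $1,704,055
Ashby Township: $1,704,055 × 0.00227 = $3,868.20485
Drummond County: $1,704,055 × 0.012 = $20,448.66
Port Authority: $1,704,055 × 0.00543 = $9,253.01865
Holloway Unified SD: $1,704,055 × 0.00898 = $15,302.4139
Total tax = $48,872.2974
Effective rate = $48,872.2974 ÷ $2,330,740 = 2.10% of market value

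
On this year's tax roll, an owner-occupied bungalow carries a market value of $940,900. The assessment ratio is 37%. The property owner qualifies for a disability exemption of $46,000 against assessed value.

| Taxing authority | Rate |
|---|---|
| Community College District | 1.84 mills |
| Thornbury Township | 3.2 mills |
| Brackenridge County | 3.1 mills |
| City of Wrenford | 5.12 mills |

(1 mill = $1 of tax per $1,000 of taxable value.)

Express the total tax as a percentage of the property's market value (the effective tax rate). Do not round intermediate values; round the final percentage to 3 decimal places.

0.426%

Assessed value = $940,900 × 0.37 = $348,133
Taxable value = $348,133 − $46,000 = $302,133
Community College District: $302,133 × 0.00184 = $555.92472
Thornbury Township: $302,133 × 0.0032 = $966.8256
Brackenridge County: $302,133 × 0.0031 = $936.6123
City of Wrenford: $302,133 × 0.00512 = $1,546.92096
Total tax = $4,006.28358
Effective rate = $4,006.28358 ÷ $940,900 = 0.426% of market value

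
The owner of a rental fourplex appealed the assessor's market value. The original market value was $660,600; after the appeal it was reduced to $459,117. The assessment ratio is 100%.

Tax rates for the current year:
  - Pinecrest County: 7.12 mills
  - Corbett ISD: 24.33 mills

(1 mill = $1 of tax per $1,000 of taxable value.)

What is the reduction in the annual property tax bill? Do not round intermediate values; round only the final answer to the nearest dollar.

$6,337

Old assessed value = $660,600 × 1 = $660,600
New assessed value = $459,117 × 1 = $459,117
Combined rate = 0.00712 + 0.02433 = 0.03145
Old tax = $660,600 × 0.03145 = $20,775.87
New tax = $459,117 × 0.03145 = $14,439.22965
Reduction = $20,775.87 − $14,439.22965 = $6,336.64035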